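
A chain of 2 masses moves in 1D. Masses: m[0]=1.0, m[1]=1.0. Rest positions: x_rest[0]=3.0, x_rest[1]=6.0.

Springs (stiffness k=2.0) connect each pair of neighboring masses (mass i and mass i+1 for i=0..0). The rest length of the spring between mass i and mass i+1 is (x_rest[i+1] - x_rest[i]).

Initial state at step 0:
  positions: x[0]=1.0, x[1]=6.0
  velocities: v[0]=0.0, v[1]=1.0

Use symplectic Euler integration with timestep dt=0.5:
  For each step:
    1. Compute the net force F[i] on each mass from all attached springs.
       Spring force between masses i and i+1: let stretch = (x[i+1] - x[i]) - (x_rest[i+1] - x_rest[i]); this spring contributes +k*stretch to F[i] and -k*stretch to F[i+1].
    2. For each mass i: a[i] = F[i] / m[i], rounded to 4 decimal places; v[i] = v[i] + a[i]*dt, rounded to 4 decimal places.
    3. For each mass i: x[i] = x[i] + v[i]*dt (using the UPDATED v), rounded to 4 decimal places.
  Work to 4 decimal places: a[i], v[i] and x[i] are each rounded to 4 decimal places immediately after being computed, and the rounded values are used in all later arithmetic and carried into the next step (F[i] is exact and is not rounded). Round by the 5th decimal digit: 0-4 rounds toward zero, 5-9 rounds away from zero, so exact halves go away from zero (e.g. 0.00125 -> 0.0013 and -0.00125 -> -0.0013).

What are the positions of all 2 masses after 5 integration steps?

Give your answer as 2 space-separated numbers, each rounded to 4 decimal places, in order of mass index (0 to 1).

Step 0: x=[1.0000 6.0000] v=[0.0000 1.0000]
Step 1: x=[2.0000 5.5000] v=[2.0000 -1.0000]
Step 2: x=[3.2500 4.7500] v=[2.5000 -1.5000]
Step 3: x=[3.7500 4.7500] v=[1.0000 0.0000]
Step 4: x=[3.2500 5.7500] v=[-1.0000 2.0000]
Step 5: x=[2.5000 7.0000] v=[-1.5000 2.5000]

Answer: 2.5000 7.0000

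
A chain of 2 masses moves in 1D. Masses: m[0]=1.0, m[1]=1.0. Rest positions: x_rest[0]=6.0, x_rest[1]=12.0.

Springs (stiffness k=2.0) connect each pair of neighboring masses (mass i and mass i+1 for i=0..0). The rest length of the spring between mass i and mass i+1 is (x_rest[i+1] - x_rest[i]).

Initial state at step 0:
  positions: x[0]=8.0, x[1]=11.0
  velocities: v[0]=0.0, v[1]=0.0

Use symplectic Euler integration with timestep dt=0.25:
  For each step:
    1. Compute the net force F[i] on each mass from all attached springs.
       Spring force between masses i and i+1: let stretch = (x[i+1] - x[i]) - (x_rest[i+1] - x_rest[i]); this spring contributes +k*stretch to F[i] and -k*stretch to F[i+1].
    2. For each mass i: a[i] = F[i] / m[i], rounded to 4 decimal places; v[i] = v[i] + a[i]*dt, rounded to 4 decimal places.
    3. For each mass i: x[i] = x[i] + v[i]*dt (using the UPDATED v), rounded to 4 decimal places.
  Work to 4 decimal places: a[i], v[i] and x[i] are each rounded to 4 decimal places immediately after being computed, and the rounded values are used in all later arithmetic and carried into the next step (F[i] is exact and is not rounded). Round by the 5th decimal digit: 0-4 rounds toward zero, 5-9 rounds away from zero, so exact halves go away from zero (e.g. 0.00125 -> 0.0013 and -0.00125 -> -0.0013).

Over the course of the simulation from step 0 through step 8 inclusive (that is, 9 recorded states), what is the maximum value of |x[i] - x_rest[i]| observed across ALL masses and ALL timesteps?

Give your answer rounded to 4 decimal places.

Answer: 2.0335

Derivation:
Step 0: x=[8.0000 11.0000] v=[0.0000 0.0000]
Step 1: x=[7.6250 11.3750] v=[-1.5000 1.5000]
Step 2: x=[6.9688 12.0313] v=[-2.6250 2.6250]
Step 3: x=[6.1954 12.8048] v=[-3.0938 3.0938]
Step 4: x=[5.4981 13.5021] v=[-2.7891 2.7891]
Step 5: x=[5.0513 13.9489] v=[-1.7871 1.7871]
Step 6: x=[4.9667 14.0335] v=[-0.3383 0.3383]
Step 7: x=[5.2655 13.7347] v=[1.1951 -1.1951]
Step 8: x=[5.8729 13.1273] v=[2.4297 -2.4297]
Max displacement = 2.0335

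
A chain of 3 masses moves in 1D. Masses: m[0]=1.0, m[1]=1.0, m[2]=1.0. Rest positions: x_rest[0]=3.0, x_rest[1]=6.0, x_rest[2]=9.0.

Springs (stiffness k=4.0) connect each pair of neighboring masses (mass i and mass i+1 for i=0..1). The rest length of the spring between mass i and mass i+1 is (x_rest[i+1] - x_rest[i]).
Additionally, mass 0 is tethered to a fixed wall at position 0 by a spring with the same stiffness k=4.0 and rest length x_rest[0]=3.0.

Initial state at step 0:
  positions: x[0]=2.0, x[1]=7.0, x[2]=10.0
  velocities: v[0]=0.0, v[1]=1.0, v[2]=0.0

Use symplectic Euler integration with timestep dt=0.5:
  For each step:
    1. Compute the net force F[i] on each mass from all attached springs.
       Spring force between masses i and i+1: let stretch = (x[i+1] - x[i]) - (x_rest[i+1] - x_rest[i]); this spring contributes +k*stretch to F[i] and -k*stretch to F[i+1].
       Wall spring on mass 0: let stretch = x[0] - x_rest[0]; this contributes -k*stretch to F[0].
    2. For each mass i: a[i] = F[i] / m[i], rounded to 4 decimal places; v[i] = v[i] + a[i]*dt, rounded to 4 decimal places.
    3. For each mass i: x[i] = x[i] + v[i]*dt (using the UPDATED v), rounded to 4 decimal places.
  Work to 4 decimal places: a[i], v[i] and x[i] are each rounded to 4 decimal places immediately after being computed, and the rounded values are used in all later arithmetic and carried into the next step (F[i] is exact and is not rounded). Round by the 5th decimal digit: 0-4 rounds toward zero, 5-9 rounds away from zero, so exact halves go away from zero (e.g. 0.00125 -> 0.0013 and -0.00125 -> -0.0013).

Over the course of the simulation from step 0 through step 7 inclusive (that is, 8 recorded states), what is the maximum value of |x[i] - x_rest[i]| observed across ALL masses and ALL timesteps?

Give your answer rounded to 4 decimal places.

Step 0: x=[2.0000 7.0000 10.0000] v=[0.0000 1.0000 0.0000]
Step 1: x=[5.0000 5.5000 10.0000] v=[6.0000 -3.0000 0.0000]
Step 2: x=[3.5000 8.0000 8.5000] v=[-3.0000 5.0000 -3.0000]
Step 3: x=[3.0000 6.5000 9.5000] v=[-1.0000 -3.0000 2.0000]
Step 4: x=[3.0000 4.5000 10.5000] v=[0.0000 -4.0000 2.0000]
Step 5: x=[1.5000 7.0000 8.5000] v=[-3.0000 5.0000 -4.0000]
Step 6: x=[4.0000 5.5000 8.0000] v=[5.0000 -3.0000 -1.0000]
Step 7: x=[4.0000 5.0000 8.0000] v=[0.0000 -1.0000 0.0000]
Max displacement = 2.0000

Answer: 2.0000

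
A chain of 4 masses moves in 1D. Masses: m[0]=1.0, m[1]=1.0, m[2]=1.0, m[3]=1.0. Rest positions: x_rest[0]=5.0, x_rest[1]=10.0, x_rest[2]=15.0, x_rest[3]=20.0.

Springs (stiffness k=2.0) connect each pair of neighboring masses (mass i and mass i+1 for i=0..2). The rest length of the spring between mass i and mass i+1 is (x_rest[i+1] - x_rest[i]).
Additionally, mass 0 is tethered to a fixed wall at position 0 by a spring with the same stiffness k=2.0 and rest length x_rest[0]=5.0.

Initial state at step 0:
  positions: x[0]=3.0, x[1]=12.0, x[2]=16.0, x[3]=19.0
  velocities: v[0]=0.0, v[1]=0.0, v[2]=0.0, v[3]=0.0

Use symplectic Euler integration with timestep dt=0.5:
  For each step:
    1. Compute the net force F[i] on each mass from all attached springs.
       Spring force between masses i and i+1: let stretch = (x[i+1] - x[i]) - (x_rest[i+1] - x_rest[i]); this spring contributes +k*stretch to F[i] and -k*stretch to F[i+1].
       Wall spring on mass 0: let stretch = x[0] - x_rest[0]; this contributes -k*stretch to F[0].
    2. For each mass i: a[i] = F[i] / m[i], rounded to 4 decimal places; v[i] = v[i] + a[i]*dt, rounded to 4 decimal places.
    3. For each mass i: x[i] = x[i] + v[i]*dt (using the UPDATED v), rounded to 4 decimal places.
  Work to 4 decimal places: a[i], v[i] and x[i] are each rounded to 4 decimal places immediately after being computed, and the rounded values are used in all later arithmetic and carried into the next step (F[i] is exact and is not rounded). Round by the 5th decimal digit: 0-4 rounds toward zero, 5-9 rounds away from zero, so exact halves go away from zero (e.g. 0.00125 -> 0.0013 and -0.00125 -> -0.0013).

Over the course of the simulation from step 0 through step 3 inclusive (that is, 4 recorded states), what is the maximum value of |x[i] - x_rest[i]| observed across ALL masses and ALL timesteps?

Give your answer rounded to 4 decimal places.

Answer: 2.7500

Derivation:
Step 0: x=[3.0000 12.0000 16.0000 19.0000] v=[0.0000 0.0000 0.0000 0.0000]
Step 1: x=[6.0000 9.5000 15.5000 20.0000] v=[6.0000 -5.0000 -1.0000 2.0000]
Step 2: x=[7.7500 8.2500 14.2500 21.2500] v=[3.5000 -2.5000 -2.5000 2.5000]
Step 3: x=[5.8750 9.7500 13.5000 21.5000] v=[-3.7500 3.0000 -1.5000 0.5000]
Max displacement = 2.7500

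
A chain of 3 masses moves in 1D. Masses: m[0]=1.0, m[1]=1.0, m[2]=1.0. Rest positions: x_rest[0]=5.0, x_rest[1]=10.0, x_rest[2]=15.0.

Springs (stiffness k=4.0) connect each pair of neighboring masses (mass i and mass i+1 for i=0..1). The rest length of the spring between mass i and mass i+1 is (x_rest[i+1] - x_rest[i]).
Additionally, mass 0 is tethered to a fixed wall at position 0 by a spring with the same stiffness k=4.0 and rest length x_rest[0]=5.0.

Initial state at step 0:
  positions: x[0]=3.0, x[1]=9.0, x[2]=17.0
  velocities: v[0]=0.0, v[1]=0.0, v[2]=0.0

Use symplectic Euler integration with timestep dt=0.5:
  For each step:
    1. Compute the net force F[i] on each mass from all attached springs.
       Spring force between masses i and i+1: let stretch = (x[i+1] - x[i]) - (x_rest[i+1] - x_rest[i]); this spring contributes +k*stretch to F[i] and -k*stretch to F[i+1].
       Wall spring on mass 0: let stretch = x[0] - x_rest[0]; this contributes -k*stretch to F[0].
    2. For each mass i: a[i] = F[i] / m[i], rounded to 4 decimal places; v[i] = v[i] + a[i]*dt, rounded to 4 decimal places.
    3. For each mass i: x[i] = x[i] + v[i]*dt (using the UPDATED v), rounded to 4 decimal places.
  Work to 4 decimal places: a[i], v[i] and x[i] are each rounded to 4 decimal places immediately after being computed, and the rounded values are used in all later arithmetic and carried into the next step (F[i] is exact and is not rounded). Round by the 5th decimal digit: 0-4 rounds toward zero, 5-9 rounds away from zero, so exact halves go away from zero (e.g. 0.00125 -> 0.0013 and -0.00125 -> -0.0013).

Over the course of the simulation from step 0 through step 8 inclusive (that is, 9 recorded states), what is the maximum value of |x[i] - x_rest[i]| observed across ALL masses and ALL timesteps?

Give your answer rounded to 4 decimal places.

Answer: 3.0000

Derivation:
Step 0: x=[3.0000 9.0000 17.0000] v=[0.0000 0.0000 0.0000]
Step 1: x=[6.0000 11.0000 14.0000] v=[6.0000 4.0000 -6.0000]
Step 2: x=[8.0000 11.0000 13.0000] v=[4.0000 0.0000 -2.0000]
Step 3: x=[5.0000 10.0000 15.0000] v=[-6.0000 -2.0000 4.0000]
Step 4: x=[2.0000 9.0000 17.0000] v=[-6.0000 -2.0000 4.0000]
Step 5: x=[4.0000 9.0000 16.0000] v=[4.0000 0.0000 -2.0000]
Step 6: x=[7.0000 11.0000 13.0000] v=[6.0000 4.0000 -6.0000]
Step 7: x=[7.0000 11.0000 13.0000] v=[0.0000 0.0000 0.0000]
Step 8: x=[4.0000 9.0000 16.0000] v=[-6.0000 -4.0000 6.0000]
Max displacement = 3.0000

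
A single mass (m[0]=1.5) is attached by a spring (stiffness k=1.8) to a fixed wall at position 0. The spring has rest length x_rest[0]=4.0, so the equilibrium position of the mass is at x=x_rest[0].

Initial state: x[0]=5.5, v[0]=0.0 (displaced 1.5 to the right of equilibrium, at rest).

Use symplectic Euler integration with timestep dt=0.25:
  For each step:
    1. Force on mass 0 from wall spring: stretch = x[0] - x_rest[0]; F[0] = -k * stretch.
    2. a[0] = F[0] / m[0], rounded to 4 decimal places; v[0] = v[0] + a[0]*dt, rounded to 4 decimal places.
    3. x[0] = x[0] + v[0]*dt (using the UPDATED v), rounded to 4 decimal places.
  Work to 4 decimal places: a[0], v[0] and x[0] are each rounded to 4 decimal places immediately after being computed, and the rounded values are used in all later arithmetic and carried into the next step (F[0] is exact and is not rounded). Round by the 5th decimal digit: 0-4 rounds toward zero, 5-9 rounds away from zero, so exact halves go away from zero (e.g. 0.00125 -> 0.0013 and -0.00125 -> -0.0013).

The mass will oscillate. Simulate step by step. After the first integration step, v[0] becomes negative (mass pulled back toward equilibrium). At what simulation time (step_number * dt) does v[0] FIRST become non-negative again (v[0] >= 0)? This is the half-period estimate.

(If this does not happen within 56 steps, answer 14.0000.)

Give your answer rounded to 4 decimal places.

Answer: 3.0000

Derivation:
Step 0: x=[5.5000] v=[0.0000]
Step 1: x=[5.3875] v=[-0.4500]
Step 2: x=[5.1709] v=[-0.8663]
Step 3: x=[4.8665] v=[-1.2176]
Step 4: x=[4.4971] v=[-1.4776]
Step 5: x=[4.0904] v=[-1.6267]
Step 6: x=[3.6770] v=[-1.6538]
Step 7: x=[3.2878] v=[-1.5569]
Step 8: x=[2.9520] v=[-1.3433]
Step 9: x=[2.6948] v=[-1.0289]
Step 10: x=[2.5355] v=[-0.6374]
Step 11: x=[2.4860] v=[-0.1981]
Step 12: x=[2.5500] v=[0.2561]
First v>=0 after going negative at step 12, time=3.0000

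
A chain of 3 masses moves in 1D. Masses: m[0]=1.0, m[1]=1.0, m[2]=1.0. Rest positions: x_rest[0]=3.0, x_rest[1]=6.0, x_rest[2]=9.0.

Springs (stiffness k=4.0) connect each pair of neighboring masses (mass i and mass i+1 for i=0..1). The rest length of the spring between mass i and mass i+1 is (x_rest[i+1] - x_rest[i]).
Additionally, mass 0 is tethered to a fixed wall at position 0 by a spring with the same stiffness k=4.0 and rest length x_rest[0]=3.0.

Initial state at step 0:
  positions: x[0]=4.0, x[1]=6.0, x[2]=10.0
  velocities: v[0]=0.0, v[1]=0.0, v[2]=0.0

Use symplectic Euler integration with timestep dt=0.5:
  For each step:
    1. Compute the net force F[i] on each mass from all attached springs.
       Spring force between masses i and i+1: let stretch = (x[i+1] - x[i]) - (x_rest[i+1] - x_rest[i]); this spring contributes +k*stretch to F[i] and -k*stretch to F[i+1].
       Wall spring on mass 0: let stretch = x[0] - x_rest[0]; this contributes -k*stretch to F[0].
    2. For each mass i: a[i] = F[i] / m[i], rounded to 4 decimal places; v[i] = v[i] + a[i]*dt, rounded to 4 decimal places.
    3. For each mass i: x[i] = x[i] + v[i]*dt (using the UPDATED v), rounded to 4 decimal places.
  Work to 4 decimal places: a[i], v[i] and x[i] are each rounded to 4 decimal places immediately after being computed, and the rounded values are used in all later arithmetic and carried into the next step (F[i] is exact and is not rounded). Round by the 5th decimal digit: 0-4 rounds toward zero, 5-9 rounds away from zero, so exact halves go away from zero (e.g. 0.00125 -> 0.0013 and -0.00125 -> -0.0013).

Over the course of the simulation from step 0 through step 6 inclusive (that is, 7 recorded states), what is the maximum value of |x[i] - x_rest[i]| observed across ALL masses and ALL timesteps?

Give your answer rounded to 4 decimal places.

Step 0: x=[4.0000 6.0000 10.0000] v=[0.0000 0.0000 0.0000]
Step 1: x=[2.0000 8.0000 9.0000] v=[-4.0000 4.0000 -2.0000]
Step 2: x=[4.0000 5.0000 10.0000] v=[4.0000 -6.0000 2.0000]
Step 3: x=[3.0000 6.0000 9.0000] v=[-2.0000 2.0000 -2.0000]
Step 4: x=[2.0000 7.0000 8.0000] v=[-2.0000 2.0000 -2.0000]
Step 5: x=[4.0000 4.0000 9.0000] v=[4.0000 -6.0000 2.0000]
Step 6: x=[2.0000 6.0000 8.0000] v=[-4.0000 4.0000 -2.0000]
Max displacement = 2.0000

Answer: 2.0000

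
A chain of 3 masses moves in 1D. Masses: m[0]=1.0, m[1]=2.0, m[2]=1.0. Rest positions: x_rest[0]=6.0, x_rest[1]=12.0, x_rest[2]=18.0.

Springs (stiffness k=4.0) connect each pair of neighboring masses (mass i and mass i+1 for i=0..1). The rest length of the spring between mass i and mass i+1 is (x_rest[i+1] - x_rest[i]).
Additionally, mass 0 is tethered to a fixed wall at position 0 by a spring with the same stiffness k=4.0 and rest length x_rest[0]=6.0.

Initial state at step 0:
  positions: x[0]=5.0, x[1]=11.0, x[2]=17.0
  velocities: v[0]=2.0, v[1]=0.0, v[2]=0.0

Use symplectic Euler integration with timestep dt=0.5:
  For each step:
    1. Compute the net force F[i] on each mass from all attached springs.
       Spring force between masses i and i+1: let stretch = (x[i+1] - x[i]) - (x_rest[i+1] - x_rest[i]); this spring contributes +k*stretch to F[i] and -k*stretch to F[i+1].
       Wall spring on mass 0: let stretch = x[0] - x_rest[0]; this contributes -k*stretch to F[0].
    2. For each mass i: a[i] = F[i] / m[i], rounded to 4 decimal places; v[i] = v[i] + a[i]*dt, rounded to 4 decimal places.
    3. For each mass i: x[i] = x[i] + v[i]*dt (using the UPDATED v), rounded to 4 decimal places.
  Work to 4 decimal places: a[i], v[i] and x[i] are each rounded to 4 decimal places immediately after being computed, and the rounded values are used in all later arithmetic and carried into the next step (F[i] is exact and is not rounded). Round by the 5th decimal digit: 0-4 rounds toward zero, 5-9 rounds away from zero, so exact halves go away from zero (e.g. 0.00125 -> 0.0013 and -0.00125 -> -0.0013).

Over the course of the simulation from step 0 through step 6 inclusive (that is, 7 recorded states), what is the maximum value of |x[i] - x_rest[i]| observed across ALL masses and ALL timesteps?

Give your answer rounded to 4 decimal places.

Step 0: x=[5.0000 11.0000 17.0000] v=[2.0000 0.0000 0.0000]
Step 1: x=[7.0000 11.0000 17.0000] v=[4.0000 0.0000 0.0000]
Step 2: x=[6.0000 12.0000 17.0000] v=[-2.0000 2.0000 0.0000]
Step 3: x=[5.0000 12.5000 18.0000] v=[-2.0000 1.0000 2.0000]
Step 4: x=[6.5000 12.0000 19.5000] v=[3.0000 -1.0000 3.0000]
Step 5: x=[7.0000 12.5000 19.5000] v=[1.0000 1.0000 0.0000]
Step 6: x=[6.0000 13.7500 18.5000] v=[-2.0000 2.5000 -2.0000]
Max displacement = 1.7500

Answer: 1.7500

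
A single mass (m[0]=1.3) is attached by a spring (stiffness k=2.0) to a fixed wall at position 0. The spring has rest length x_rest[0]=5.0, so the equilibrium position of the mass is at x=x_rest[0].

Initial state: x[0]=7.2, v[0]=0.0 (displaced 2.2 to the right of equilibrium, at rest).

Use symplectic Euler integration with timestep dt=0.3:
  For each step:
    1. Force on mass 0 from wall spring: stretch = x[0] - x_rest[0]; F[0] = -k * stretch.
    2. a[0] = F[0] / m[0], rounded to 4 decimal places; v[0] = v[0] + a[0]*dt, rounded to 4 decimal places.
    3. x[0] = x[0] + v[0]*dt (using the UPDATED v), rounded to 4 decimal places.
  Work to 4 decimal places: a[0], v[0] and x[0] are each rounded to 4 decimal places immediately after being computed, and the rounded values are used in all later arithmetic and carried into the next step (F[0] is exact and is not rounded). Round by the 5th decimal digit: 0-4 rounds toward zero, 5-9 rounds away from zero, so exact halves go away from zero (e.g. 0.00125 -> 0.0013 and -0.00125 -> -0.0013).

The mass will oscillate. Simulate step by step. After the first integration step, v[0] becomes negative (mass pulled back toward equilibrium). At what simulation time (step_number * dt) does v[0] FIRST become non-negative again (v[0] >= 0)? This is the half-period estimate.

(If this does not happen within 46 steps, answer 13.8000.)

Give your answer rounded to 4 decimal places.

Step 0: x=[7.2000] v=[0.0000]
Step 1: x=[6.8954] v=[-1.0154]
Step 2: x=[6.3283] v=[-1.8902]
Step 3: x=[5.5773] v=[-2.5033]
Step 4: x=[4.7464] v=[-2.7698]
Step 5: x=[3.9506] v=[-2.6527]
Step 6: x=[3.3001] v=[-2.1684]
Step 7: x=[2.8850] v=[-1.3838]
Step 8: x=[2.7627] v=[-0.4077]
Step 9: x=[2.9502] v=[0.6249]
First v>=0 after going negative at step 9, time=2.7000

Answer: 2.7000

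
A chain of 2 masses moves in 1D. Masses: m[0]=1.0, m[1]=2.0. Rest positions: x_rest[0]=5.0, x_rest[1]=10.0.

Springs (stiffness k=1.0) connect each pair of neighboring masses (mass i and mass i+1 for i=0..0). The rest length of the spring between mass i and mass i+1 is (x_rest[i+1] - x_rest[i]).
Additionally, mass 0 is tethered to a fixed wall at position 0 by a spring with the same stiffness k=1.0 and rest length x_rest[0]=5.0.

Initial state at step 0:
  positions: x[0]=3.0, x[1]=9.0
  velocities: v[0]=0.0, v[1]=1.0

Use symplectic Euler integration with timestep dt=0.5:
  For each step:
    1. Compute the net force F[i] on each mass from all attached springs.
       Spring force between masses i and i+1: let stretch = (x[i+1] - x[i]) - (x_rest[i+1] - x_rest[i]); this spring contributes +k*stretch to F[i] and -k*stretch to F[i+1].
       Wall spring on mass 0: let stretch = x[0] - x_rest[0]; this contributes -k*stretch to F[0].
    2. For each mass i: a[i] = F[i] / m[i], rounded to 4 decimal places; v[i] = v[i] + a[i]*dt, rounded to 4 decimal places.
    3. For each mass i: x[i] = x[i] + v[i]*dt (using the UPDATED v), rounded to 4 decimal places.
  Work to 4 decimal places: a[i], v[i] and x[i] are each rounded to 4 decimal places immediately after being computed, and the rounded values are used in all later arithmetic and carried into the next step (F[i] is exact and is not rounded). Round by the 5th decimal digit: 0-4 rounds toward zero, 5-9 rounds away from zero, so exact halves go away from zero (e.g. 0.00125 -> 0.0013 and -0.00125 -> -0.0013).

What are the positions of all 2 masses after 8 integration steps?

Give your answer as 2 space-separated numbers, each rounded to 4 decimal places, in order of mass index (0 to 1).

Answer: 5.0567 12.6816

Derivation:
Step 0: x=[3.0000 9.0000] v=[0.0000 1.0000]
Step 1: x=[3.7500 9.3750] v=[1.5000 0.7500]
Step 2: x=[4.9688 9.6719] v=[2.4375 0.5938]
Step 3: x=[6.1212 10.0060] v=[2.3047 0.6681]
Step 4: x=[6.7145 10.4795] v=[1.1865 0.9469]
Step 5: x=[6.5704 11.1074] v=[-0.2883 1.2557]
Step 6: x=[5.9179 11.7932] v=[-1.3050 1.3715]
Step 7: x=[5.2548 12.3696] v=[-1.3263 1.1527]
Step 8: x=[5.0567 12.6816] v=[-0.3963 0.6240]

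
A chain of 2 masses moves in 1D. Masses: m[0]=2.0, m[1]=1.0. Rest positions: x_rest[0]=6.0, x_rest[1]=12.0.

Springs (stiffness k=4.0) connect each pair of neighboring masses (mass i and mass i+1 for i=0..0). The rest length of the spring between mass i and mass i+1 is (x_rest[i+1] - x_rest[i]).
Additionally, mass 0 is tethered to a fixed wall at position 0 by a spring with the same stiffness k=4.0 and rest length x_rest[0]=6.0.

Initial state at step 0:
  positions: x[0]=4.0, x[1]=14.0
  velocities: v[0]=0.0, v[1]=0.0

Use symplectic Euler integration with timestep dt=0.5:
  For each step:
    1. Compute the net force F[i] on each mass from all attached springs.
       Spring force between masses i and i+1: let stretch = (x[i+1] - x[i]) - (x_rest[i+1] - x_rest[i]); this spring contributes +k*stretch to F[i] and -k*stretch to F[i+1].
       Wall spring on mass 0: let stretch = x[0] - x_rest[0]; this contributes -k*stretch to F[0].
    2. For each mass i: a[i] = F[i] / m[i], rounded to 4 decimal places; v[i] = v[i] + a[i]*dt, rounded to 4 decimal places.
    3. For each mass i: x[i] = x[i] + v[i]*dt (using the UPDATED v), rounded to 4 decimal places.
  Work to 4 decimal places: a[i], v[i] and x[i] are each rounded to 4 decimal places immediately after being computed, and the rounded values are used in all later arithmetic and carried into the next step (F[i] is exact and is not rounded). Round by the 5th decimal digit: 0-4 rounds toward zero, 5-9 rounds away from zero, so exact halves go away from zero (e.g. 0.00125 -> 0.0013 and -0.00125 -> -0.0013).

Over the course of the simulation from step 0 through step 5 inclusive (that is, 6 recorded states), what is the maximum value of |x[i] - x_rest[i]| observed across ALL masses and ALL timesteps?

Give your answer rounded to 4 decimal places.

Step 0: x=[4.0000 14.0000] v=[0.0000 0.0000]
Step 1: x=[7.0000 10.0000] v=[6.0000 -8.0000]
Step 2: x=[8.0000 9.0000] v=[2.0000 -2.0000]
Step 3: x=[5.5000 13.0000] v=[-5.0000 8.0000]
Step 4: x=[4.0000 15.5000] v=[-3.0000 5.0000]
Step 5: x=[6.2500 12.5000] v=[4.5000 -6.0000]
Max displacement = 3.5000

Answer: 3.5000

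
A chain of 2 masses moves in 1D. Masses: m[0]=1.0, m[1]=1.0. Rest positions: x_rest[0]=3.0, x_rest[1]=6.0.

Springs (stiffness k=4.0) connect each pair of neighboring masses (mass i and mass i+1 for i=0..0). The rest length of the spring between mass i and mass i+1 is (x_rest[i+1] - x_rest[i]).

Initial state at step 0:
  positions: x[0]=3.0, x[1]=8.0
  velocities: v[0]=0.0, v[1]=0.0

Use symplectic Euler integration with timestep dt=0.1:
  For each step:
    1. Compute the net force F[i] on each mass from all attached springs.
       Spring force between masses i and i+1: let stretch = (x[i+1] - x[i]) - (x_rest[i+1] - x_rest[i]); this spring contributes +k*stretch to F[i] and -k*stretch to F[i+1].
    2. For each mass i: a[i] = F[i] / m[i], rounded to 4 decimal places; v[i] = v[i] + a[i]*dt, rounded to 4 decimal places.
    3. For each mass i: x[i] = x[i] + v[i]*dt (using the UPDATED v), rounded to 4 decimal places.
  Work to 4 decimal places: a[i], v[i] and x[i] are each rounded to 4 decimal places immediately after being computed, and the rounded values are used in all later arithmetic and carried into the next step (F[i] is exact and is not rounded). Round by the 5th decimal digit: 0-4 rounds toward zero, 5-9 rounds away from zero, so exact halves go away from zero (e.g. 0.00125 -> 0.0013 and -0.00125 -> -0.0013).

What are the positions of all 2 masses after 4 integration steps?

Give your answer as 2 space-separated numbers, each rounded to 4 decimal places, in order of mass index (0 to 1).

Step 0: x=[3.0000 8.0000] v=[0.0000 0.0000]
Step 1: x=[3.0800 7.9200] v=[0.8000 -0.8000]
Step 2: x=[3.2336 7.7664] v=[1.5360 -1.5360]
Step 3: x=[3.4485 7.5515] v=[2.1491 -2.1491]
Step 4: x=[3.7075 7.2925] v=[2.5903 -2.5903]

Answer: 3.7075 7.2925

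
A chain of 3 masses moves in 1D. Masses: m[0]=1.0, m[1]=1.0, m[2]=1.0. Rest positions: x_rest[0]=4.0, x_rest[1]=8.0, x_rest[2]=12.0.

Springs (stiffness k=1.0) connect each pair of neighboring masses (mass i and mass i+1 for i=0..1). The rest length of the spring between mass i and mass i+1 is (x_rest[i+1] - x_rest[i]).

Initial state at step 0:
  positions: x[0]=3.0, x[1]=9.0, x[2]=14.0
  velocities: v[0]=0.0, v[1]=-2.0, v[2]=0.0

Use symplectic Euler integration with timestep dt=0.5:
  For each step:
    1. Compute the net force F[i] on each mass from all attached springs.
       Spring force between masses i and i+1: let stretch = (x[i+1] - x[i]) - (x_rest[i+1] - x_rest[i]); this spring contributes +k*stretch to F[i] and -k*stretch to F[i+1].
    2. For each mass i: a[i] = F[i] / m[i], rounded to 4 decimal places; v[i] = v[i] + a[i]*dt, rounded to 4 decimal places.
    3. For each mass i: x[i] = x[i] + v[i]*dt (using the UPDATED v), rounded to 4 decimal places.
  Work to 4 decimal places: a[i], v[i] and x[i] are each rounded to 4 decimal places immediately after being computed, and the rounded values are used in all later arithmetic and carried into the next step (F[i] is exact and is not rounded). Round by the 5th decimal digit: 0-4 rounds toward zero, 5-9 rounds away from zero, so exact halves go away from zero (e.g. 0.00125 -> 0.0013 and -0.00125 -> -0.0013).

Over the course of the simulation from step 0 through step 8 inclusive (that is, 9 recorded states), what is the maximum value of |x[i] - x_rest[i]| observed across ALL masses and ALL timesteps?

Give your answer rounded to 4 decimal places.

Step 0: x=[3.0000 9.0000 14.0000] v=[0.0000 -2.0000 0.0000]
Step 1: x=[3.5000 7.7500 13.7500] v=[1.0000 -2.5000 -0.5000]
Step 2: x=[4.0625 6.9375 13.0000] v=[1.1250 -1.6250 -1.5000]
Step 3: x=[4.3438 6.9219 11.7344] v=[0.5625 -0.0313 -2.5313]
Step 4: x=[4.2696 7.4649 10.2656] v=[-0.1485 1.0859 -2.9376]
Step 5: x=[3.9942 7.9092 9.0966] v=[-0.5509 0.8886 -2.3380]
Step 6: x=[3.6975 7.6716 8.6308] v=[-0.5934 -0.4752 -0.9317]
Step 7: x=[3.3943 6.6803 8.9252] v=[-0.6064 -1.9827 0.5887]
Step 8: x=[2.9126 5.4287 9.6584] v=[-0.9634 -2.5033 1.4663]
Max displacement = 3.3692

Answer: 3.3692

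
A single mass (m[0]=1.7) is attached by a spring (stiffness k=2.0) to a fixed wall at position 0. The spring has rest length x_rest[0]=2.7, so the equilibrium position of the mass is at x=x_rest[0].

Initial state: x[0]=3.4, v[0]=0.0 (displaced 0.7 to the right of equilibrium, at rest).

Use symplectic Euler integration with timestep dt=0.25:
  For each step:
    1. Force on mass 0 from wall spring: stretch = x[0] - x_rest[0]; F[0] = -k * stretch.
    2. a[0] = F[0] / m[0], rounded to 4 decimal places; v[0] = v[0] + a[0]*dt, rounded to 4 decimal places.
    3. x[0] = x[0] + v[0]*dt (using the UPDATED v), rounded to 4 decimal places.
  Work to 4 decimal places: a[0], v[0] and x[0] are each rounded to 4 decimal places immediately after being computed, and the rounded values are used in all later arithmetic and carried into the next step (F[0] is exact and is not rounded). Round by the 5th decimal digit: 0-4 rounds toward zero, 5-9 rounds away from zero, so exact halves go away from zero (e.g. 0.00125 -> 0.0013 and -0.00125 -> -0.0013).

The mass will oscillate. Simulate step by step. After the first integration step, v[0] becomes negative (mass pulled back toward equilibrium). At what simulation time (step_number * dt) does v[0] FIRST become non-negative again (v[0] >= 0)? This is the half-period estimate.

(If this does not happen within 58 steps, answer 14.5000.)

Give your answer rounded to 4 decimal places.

Step 0: x=[3.4000] v=[0.0000]
Step 1: x=[3.3485] v=[-0.2059]
Step 2: x=[3.2494] v=[-0.3966]
Step 3: x=[3.1099] v=[-0.5582]
Step 4: x=[2.9402] v=[-0.6788]
Step 5: x=[2.7528] v=[-0.7495]
Step 6: x=[2.5616] v=[-0.7650]
Step 7: x=[2.3805] v=[-0.7243]
Step 8: x=[2.2229] v=[-0.6303]
Step 9: x=[2.1004] v=[-0.4900]
Step 10: x=[2.0220] v=[-0.3137]
Step 11: x=[1.9934] v=[-0.1143]
Step 12: x=[2.0168] v=[0.0935]
First v>=0 after going negative at step 12, time=3.0000

Answer: 3.0000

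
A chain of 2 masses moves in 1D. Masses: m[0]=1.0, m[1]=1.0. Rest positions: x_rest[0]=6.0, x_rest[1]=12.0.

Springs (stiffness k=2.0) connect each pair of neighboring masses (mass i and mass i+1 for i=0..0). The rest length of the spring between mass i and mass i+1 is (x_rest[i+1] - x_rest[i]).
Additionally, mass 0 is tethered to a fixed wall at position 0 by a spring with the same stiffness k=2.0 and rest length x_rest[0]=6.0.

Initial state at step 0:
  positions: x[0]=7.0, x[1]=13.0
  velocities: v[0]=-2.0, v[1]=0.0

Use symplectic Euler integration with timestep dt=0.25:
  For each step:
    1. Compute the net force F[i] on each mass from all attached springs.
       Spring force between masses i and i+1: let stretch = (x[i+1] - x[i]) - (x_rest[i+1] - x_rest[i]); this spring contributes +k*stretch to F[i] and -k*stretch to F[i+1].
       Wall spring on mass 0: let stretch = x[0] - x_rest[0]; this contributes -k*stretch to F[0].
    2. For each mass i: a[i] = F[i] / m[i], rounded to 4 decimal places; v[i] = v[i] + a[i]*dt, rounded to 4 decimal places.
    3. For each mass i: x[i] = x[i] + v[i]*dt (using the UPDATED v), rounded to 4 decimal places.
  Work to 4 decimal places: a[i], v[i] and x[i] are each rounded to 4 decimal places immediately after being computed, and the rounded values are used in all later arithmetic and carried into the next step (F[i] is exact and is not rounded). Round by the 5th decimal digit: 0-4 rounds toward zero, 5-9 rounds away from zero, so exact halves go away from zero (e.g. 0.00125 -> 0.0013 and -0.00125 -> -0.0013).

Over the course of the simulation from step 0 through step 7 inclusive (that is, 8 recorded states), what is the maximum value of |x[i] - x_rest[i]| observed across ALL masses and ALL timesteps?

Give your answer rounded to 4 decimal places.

Answer: 1.3741

Derivation:
Step 0: x=[7.0000 13.0000] v=[-2.0000 0.0000]
Step 1: x=[6.3750 13.0000] v=[-2.5000 0.0000]
Step 2: x=[5.7813 12.9219] v=[-2.3750 -0.3125]
Step 3: x=[5.3575 12.7012] v=[-1.6954 -0.8828]
Step 4: x=[5.1819 12.3125] v=[-0.7023 -1.5547]
Step 5: x=[5.2499 11.7825] v=[0.2721 -2.1200]
Step 6: x=[5.4783 11.1859] v=[0.9135 -2.3863]
Step 7: x=[5.7354 10.6259] v=[1.0282 -2.2401]
Max displacement = 1.3741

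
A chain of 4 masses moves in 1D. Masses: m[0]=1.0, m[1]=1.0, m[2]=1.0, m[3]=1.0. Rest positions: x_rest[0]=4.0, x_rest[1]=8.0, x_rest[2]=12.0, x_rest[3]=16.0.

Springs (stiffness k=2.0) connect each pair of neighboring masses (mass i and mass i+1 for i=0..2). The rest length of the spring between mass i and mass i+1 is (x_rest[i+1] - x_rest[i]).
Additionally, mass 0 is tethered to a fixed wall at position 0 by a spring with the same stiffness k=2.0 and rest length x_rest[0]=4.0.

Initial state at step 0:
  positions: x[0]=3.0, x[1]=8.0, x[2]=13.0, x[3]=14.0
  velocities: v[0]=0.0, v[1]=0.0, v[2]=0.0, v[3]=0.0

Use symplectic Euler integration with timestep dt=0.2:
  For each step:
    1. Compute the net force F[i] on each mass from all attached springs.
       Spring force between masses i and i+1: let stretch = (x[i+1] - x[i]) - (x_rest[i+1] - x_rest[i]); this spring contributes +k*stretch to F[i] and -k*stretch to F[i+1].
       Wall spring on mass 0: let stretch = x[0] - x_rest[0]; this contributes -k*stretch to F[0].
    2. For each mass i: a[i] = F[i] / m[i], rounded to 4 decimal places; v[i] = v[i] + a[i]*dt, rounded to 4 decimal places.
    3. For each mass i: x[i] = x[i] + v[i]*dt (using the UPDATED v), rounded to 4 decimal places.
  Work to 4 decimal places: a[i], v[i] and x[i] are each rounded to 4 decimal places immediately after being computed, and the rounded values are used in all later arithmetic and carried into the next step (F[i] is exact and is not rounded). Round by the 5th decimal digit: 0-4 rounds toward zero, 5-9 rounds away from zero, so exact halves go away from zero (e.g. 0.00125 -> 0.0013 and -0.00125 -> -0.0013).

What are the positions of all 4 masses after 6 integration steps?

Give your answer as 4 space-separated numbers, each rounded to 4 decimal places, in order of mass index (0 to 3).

Step 0: x=[3.0000 8.0000 13.0000 14.0000] v=[0.0000 0.0000 0.0000 0.0000]
Step 1: x=[3.1600 8.0000 12.6800 14.2400] v=[0.8000 0.0000 -1.6000 1.2000]
Step 2: x=[3.4544 7.9872 12.1104 14.6752] v=[1.4720 -0.0640 -2.8480 2.1760]
Step 3: x=[3.8351 7.9416 11.4161 15.2252] v=[1.9034 -0.2278 -3.4714 2.7501]
Step 4: x=[4.2375 7.8455 10.7486 15.7905] v=[2.0120 -0.4806 -3.3376 2.8265]
Step 5: x=[4.5895 7.6930 10.2522 16.2724] v=[1.7602 -0.7626 -2.4821 2.4097]
Step 6: x=[4.8227 7.4969 10.0327 16.5927] v=[1.1658 -0.9803 -1.0977 1.6016]

Answer: 4.8227 7.4969 10.0327 16.5927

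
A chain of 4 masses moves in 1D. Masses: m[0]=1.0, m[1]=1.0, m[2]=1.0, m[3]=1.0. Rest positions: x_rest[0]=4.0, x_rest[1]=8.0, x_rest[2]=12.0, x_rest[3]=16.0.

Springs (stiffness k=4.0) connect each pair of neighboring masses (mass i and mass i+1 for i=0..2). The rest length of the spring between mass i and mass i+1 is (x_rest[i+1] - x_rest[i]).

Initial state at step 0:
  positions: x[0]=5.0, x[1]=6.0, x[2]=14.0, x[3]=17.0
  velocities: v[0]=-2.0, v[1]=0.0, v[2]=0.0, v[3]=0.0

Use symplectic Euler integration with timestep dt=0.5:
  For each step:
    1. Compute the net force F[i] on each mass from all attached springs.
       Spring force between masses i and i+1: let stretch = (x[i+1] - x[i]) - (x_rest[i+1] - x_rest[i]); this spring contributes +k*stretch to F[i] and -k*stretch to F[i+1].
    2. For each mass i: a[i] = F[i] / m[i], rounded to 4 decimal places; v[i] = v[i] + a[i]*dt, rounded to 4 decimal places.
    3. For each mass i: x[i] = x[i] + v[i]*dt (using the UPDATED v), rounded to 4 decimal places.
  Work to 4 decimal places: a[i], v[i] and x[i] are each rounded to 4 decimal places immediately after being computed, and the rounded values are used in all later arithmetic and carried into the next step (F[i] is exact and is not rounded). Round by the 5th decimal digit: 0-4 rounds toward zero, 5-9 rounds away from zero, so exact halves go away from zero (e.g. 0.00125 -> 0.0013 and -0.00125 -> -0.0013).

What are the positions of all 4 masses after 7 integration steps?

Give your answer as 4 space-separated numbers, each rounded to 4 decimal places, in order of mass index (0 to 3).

Step 0: x=[5.0000 6.0000 14.0000 17.0000] v=[-2.0000 0.0000 0.0000 0.0000]
Step 1: x=[1.0000 13.0000 9.0000 18.0000] v=[-8.0000 14.0000 -10.0000 2.0000]
Step 2: x=[5.0000 4.0000 17.0000 14.0000] v=[8.0000 -18.0000 16.0000 -8.0000]
Step 3: x=[4.0000 9.0000 9.0000 17.0000] v=[-2.0000 10.0000 -16.0000 6.0000]
Step 4: x=[4.0000 9.0000 9.0000 16.0000] v=[0.0000 0.0000 0.0000 -2.0000]
Step 5: x=[5.0000 4.0000 16.0000 12.0000] v=[2.0000 -10.0000 14.0000 -8.0000]
Step 6: x=[1.0000 12.0000 7.0000 16.0000] v=[-8.0000 16.0000 -18.0000 8.0000]
Step 7: x=[4.0000 4.0000 12.0000 15.0000] v=[6.0000 -16.0000 10.0000 -2.0000]

Answer: 4.0000 4.0000 12.0000 15.0000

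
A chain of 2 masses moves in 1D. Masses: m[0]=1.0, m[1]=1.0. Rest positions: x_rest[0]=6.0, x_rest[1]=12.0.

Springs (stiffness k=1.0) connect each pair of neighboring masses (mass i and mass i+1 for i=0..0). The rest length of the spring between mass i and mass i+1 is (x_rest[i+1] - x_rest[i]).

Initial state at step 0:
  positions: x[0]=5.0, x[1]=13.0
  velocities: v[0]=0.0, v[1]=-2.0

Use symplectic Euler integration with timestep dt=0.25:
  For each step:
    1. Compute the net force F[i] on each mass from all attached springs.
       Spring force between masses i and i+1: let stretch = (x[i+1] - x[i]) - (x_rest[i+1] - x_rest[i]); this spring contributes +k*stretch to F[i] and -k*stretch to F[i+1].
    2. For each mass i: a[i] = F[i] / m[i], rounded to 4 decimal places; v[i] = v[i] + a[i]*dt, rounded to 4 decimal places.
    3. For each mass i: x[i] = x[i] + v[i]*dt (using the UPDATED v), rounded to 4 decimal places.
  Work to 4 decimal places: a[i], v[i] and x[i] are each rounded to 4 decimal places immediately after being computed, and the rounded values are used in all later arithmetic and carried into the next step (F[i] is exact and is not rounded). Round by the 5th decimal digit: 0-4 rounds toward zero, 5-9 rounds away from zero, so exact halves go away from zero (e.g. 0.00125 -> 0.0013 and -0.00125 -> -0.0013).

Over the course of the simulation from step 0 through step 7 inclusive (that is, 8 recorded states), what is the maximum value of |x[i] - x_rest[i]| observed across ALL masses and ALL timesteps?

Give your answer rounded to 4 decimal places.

Answer: 3.0901

Derivation:
Step 0: x=[5.0000 13.0000] v=[0.0000 -2.0000]
Step 1: x=[5.1250 12.3750] v=[0.5000 -2.5000]
Step 2: x=[5.3281 11.6719] v=[0.8125 -2.8125]
Step 3: x=[5.5527 10.9473] v=[0.8985 -2.8985]
Step 4: x=[5.7395 10.2605] v=[0.7472 -2.7472]
Step 5: x=[5.8339 9.6661] v=[0.3775 -2.3775]
Step 6: x=[5.7928 9.2072] v=[-0.1645 -1.8356]
Step 7: x=[5.5901 8.9099] v=[-0.8109 -1.1892]
Max displacement = 3.0901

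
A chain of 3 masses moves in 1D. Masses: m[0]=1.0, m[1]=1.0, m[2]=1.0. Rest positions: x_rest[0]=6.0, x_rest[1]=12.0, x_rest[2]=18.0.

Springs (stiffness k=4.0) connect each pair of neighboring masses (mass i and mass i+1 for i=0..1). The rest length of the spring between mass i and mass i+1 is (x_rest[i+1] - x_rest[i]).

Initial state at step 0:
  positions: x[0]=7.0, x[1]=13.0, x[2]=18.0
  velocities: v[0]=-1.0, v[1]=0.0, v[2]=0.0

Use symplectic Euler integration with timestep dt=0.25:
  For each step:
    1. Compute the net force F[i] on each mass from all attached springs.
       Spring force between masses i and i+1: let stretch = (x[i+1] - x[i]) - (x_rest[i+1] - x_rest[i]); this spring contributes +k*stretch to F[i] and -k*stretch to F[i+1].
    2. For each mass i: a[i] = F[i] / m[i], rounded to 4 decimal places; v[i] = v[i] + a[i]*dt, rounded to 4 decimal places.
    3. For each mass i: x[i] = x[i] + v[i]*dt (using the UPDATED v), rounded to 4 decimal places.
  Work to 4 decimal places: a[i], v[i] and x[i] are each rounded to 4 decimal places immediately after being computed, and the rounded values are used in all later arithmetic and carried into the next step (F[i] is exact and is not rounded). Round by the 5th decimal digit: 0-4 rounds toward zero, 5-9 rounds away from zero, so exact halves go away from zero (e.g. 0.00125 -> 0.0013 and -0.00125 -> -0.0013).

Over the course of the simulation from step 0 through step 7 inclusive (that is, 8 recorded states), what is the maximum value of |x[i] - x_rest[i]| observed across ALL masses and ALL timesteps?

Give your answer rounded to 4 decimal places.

Step 0: x=[7.0000 13.0000 18.0000] v=[-1.0000 0.0000 0.0000]
Step 1: x=[6.7500 12.7500 18.2500] v=[-1.0000 -1.0000 1.0000]
Step 2: x=[6.5000 12.3750 18.6250] v=[-1.0000 -1.5000 1.5000]
Step 3: x=[6.2188 12.0938 18.9375] v=[-1.1250 -1.1250 1.2500]
Step 4: x=[5.9063 12.0547 19.0391] v=[-1.2500 -0.1563 0.4063]
Step 5: x=[5.6309 12.2246 18.8946] v=[-1.1016 0.6797 -0.5781]
Step 6: x=[5.5039 12.4136 18.5826] v=[-0.5079 0.7560 -1.2481]
Step 7: x=[5.6044 12.4174 18.2283] v=[0.4018 0.0153 -1.4171]
Max displacement = 1.0391

Answer: 1.0391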